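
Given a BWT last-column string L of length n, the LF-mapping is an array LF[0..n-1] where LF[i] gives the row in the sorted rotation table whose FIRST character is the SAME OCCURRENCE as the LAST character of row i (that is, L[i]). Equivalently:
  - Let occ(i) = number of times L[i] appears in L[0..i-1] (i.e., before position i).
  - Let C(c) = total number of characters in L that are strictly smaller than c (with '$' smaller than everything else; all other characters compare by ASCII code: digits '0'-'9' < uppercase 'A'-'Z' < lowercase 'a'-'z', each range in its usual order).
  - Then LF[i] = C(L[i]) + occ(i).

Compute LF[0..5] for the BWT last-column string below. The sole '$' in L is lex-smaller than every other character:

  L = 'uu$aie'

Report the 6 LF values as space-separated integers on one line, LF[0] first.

Char counts: '$':1, 'a':1, 'e':1, 'i':1, 'u':2
C (first-col start): C('$')=0, C('a')=1, C('e')=2, C('i')=3, C('u')=4
L[0]='u': occ=0, LF[0]=C('u')+0=4+0=4
L[1]='u': occ=1, LF[1]=C('u')+1=4+1=5
L[2]='$': occ=0, LF[2]=C('$')+0=0+0=0
L[3]='a': occ=0, LF[3]=C('a')+0=1+0=1
L[4]='i': occ=0, LF[4]=C('i')+0=3+0=3
L[5]='e': occ=0, LF[5]=C('e')+0=2+0=2

Answer: 4 5 0 1 3 2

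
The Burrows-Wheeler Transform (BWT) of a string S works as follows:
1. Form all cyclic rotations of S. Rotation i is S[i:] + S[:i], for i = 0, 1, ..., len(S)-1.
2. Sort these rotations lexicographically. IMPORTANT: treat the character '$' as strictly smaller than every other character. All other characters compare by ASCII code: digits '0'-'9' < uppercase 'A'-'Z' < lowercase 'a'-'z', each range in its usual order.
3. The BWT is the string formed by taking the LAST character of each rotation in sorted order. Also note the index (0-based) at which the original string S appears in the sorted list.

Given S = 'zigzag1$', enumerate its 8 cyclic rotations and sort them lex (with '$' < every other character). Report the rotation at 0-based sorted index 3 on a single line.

All 8 rotations (rotation i = S[i:]+S[:i]):
  rot[0] = zigzag1$
  rot[1] = igzag1$z
  rot[2] = gzag1$zi
  rot[3] = zag1$zig
  rot[4] = ag1$zigz
  rot[5] = g1$zigza
  rot[6] = 1$zigzag
  rot[7] = $zigzag1
Sorted (with $ < everything):
  sorted[0] = $zigzag1
  sorted[1] = 1$zigzag
  sorted[2] = ag1$zigz
  sorted[3] = g1$zigza
  sorted[4] = gzag1$zi
  sorted[5] = igzag1$z
  sorted[6] = zag1$zig
  sorted[7] = zigzag1$
sorted[3] = g1$zigza

Answer: g1$zigza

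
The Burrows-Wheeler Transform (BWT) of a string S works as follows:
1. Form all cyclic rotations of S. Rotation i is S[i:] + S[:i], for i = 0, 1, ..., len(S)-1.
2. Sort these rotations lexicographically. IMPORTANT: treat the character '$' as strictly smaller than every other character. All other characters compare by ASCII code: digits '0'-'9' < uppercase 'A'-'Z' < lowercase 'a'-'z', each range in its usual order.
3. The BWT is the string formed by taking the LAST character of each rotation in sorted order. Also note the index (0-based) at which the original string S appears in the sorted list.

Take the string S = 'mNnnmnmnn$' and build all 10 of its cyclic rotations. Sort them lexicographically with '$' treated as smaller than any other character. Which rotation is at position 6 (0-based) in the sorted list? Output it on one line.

All 10 rotations (rotation i = S[i:]+S[:i]):
  rot[0] = mNnnmnmnn$
  rot[1] = Nnnmnmnn$m
  rot[2] = nnmnmnn$mN
  rot[3] = nmnmnn$mNn
  rot[4] = mnmnn$mNnn
  rot[5] = nmnn$mNnnm
  rot[6] = mnn$mNnnmn
  rot[7] = nn$mNnnmnm
  rot[8] = n$mNnnmnmn
  rot[9] = $mNnnmnmnn
Sorted (with $ < everything):
  sorted[0] = $mNnnmnmnn
  sorted[1] = Nnnmnmnn$m
  sorted[2] = mNnnmnmnn$
  sorted[3] = mnmnn$mNnn
  sorted[4] = mnn$mNnnmn
  sorted[5] = n$mNnnmnmn
  sorted[6] = nmnmnn$mNn
  sorted[7] = nmnn$mNnnm
  sorted[8] = nn$mNnnmnm
  sorted[9] = nnmnmnn$mN
sorted[6] = nmnmnn$mNn

Answer: nmnmnn$mNn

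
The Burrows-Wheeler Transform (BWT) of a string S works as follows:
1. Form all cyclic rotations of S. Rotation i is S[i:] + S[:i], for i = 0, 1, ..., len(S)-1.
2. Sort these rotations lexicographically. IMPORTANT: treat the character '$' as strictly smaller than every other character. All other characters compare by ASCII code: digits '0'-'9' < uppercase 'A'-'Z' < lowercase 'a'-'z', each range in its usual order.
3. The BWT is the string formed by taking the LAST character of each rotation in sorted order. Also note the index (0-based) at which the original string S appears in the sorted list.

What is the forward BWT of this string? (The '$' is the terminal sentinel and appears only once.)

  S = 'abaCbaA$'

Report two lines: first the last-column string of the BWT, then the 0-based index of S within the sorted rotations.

Answer: Aaabb$Ca
5

Derivation:
All 8 rotations (rotation i = S[i:]+S[:i]):
  rot[0] = abaCbaA$
  rot[1] = baCbaA$a
  rot[2] = aCbaA$ab
  rot[3] = CbaA$aba
  rot[4] = baA$abaC
  rot[5] = aA$abaCb
  rot[6] = A$abaCba
  rot[7] = $abaCbaA
Sorted (with $ < everything):
  sorted[0] = $abaCbaA  (last char: 'A')
  sorted[1] = A$abaCba  (last char: 'a')
  sorted[2] = CbaA$aba  (last char: 'a')
  sorted[3] = aA$abaCb  (last char: 'b')
  sorted[4] = aCbaA$ab  (last char: 'b')
  sorted[5] = abaCbaA$  (last char: '$')
  sorted[6] = baA$abaC  (last char: 'C')
  sorted[7] = baCbaA$a  (last char: 'a')
Last column: Aaabb$Ca
Original string S is at sorted index 5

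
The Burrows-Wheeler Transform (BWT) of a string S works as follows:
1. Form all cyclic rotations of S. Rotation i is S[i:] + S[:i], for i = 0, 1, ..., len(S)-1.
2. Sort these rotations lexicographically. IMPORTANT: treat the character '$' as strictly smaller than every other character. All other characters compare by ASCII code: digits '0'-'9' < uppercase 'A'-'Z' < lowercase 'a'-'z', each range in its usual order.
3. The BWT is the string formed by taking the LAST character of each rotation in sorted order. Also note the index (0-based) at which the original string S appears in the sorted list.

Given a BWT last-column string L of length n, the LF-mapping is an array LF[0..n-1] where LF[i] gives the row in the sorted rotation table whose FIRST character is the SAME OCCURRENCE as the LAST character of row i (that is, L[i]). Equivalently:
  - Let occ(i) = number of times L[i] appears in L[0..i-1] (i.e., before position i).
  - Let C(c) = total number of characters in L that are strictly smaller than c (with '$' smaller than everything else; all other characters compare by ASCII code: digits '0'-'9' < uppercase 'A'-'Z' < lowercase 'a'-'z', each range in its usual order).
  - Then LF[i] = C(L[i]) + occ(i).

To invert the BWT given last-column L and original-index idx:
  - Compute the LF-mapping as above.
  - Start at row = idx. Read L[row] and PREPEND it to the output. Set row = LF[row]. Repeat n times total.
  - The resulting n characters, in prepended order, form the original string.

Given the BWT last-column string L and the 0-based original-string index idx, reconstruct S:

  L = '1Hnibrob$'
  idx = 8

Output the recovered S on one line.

LF mapping: 1 2 6 5 3 8 7 4 0
Walk LF starting at row 8, prepending L[row]:
  step 1: row=8, L[8]='$', prepend. Next row=LF[8]=0
  step 2: row=0, L[0]='1', prepend. Next row=LF[0]=1
  step 3: row=1, L[1]='H', prepend. Next row=LF[1]=2
  step 4: row=2, L[2]='n', prepend. Next row=LF[2]=6
  step 5: row=6, L[6]='o', prepend. Next row=LF[6]=7
  step 6: row=7, L[7]='b', prepend. Next row=LF[7]=4
  step 7: row=4, L[4]='b', prepend. Next row=LF[4]=3
  step 8: row=3, L[3]='i', prepend. Next row=LF[3]=5
  step 9: row=5, L[5]='r', prepend. Next row=LF[5]=8
Reversed output: ribbonH1$

Answer: ribbonH1$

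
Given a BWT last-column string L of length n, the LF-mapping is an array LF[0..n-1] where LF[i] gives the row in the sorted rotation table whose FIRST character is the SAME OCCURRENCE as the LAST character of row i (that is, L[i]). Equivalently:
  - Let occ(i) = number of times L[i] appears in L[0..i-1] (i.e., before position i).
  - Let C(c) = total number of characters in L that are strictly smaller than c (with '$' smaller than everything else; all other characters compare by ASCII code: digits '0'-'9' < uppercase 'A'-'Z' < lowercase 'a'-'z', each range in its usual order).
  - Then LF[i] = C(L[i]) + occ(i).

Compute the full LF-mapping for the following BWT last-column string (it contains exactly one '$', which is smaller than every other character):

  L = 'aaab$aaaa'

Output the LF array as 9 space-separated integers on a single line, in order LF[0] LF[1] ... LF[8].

Char counts: '$':1, 'a':7, 'b':1
C (first-col start): C('$')=0, C('a')=1, C('b')=8
L[0]='a': occ=0, LF[0]=C('a')+0=1+0=1
L[1]='a': occ=1, LF[1]=C('a')+1=1+1=2
L[2]='a': occ=2, LF[2]=C('a')+2=1+2=3
L[3]='b': occ=0, LF[3]=C('b')+0=8+0=8
L[4]='$': occ=0, LF[4]=C('$')+0=0+0=0
L[5]='a': occ=3, LF[5]=C('a')+3=1+3=4
L[6]='a': occ=4, LF[6]=C('a')+4=1+4=5
L[7]='a': occ=5, LF[7]=C('a')+5=1+5=6
L[8]='a': occ=6, LF[8]=C('a')+6=1+6=7

Answer: 1 2 3 8 0 4 5 6 7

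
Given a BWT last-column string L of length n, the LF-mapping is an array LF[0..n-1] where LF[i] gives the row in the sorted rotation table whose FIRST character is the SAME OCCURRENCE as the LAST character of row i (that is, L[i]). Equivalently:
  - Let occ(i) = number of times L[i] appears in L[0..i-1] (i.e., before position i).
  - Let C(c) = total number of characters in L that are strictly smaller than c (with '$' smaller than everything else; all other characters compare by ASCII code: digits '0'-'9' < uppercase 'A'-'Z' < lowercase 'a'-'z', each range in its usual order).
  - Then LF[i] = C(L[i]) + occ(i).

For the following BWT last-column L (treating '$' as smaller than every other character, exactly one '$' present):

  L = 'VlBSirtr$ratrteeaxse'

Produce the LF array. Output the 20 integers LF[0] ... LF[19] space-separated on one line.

Answer: 3 10 1 2 9 11 16 12 0 13 4 17 14 18 6 7 5 19 15 8

Derivation:
Char counts: '$':1, 'B':1, 'S':1, 'V':1, 'a':2, 'e':3, 'i':1, 'l':1, 'r':4, 's':1, 't':3, 'x':1
C (first-col start): C('$')=0, C('B')=1, C('S')=2, C('V')=3, C('a')=4, C('e')=6, C('i')=9, C('l')=10, C('r')=11, C('s')=15, C('t')=16, C('x')=19
L[0]='V': occ=0, LF[0]=C('V')+0=3+0=3
L[1]='l': occ=0, LF[1]=C('l')+0=10+0=10
L[2]='B': occ=0, LF[2]=C('B')+0=1+0=1
L[3]='S': occ=0, LF[3]=C('S')+0=2+0=2
L[4]='i': occ=0, LF[4]=C('i')+0=9+0=9
L[5]='r': occ=0, LF[5]=C('r')+0=11+0=11
L[6]='t': occ=0, LF[6]=C('t')+0=16+0=16
L[7]='r': occ=1, LF[7]=C('r')+1=11+1=12
L[8]='$': occ=0, LF[8]=C('$')+0=0+0=0
L[9]='r': occ=2, LF[9]=C('r')+2=11+2=13
L[10]='a': occ=0, LF[10]=C('a')+0=4+0=4
L[11]='t': occ=1, LF[11]=C('t')+1=16+1=17
L[12]='r': occ=3, LF[12]=C('r')+3=11+3=14
L[13]='t': occ=2, LF[13]=C('t')+2=16+2=18
L[14]='e': occ=0, LF[14]=C('e')+0=6+0=6
L[15]='e': occ=1, LF[15]=C('e')+1=6+1=7
L[16]='a': occ=1, LF[16]=C('a')+1=4+1=5
L[17]='x': occ=0, LF[17]=C('x')+0=19+0=19
L[18]='s': occ=0, LF[18]=C('s')+0=15+0=15
L[19]='e': occ=2, LF[19]=C('e')+2=6+2=8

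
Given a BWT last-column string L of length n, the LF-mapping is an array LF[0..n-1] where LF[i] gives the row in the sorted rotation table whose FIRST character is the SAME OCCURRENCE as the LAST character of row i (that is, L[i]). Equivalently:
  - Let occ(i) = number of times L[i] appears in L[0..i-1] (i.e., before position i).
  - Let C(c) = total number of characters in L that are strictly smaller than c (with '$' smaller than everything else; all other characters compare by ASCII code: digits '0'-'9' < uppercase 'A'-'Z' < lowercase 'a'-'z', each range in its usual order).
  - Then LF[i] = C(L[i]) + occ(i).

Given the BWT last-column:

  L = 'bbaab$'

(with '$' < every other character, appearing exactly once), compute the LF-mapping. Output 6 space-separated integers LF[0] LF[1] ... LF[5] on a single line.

Char counts: '$':1, 'a':2, 'b':3
C (first-col start): C('$')=0, C('a')=1, C('b')=3
L[0]='b': occ=0, LF[0]=C('b')+0=3+0=3
L[1]='b': occ=1, LF[1]=C('b')+1=3+1=4
L[2]='a': occ=0, LF[2]=C('a')+0=1+0=1
L[3]='a': occ=1, LF[3]=C('a')+1=1+1=2
L[4]='b': occ=2, LF[4]=C('b')+2=3+2=5
L[5]='$': occ=0, LF[5]=C('$')+0=0+0=0

Answer: 3 4 1 2 5 0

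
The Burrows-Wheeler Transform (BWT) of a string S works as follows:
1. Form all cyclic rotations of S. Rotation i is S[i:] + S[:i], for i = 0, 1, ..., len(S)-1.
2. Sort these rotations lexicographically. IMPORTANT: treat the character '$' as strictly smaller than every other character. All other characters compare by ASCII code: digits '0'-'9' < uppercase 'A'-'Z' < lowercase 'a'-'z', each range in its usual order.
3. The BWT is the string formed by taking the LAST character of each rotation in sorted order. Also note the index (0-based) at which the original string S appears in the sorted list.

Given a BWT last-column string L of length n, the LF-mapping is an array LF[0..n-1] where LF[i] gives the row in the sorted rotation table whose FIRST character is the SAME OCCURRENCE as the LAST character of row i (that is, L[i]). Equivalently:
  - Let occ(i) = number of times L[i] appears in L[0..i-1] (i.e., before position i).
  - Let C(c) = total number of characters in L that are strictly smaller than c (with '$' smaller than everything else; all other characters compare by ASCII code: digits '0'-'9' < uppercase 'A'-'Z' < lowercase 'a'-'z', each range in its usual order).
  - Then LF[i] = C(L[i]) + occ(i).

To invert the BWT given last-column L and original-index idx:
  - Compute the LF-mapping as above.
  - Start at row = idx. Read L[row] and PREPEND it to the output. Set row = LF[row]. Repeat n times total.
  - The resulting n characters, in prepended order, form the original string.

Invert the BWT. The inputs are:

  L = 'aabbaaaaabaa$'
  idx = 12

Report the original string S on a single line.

Answer: babaaaaaabaa$

Derivation:
LF mapping: 1 2 10 11 3 4 5 6 7 12 8 9 0
Walk LF starting at row 12, prepending L[row]:
  step 1: row=12, L[12]='$', prepend. Next row=LF[12]=0
  step 2: row=0, L[0]='a', prepend. Next row=LF[0]=1
  step 3: row=1, L[1]='a', prepend. Next row=LF[1]=2
  step 4: row=2, L[2]='b', prepend. Next row=LF[2]=10
  step 5: row=10, L[10]='a', prepend. Next row=LF[10]=8
  step 6: row=8, L[8]='a', prepend. Next row=LF[8]=7
  step 7: row=7, L[7]='a', prepend. Next row=LF[7]=6
  step 8: row=6, L[6]='a', prepend. Next row=LF[6]=5
  step 9: row=5, L[5]='a', prepend. Next row=LF[5]=4
  step 10: row=4, L[4]='a', prepend. Next row=LF[4]=3
  step 11: row=3, L[3]='b', prepend. Next row=LF[3]=11
  step 12: row=11, L[11]='a', prepend. Next row=LF[11]=9
  step 13: row=9, L[9]='b', prepend. Next row=LF[9]=12
Reversed output: babaaaaaabaa$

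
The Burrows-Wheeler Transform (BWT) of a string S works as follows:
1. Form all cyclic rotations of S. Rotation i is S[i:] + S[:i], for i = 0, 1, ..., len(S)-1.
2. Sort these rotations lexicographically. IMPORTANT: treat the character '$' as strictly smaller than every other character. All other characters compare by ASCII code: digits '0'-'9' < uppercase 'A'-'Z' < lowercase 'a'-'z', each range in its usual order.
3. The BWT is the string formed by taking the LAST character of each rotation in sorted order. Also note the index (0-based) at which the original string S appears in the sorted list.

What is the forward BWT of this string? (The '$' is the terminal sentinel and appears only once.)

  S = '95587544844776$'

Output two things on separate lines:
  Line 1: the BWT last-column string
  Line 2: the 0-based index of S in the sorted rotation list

Answer: 68544795787445$
14

Derivation:
All 15 rotations (rotation i = S[i:]+S[:i]):
  rot[0] = 95587544844776$
  rot[1] = 5587544844776$9
  rot[2] = 587544844776$95
  rot[3] = 87544844776$955
  rot[4] = 7544844776$9558
  rot[5] = 544844776$95587
  rot[6] = 44844776$955875
  rot[7] = 4844776$9558754
  rot[8] = 844776$95587544
  rot[9] = 44776$955875448
  rot[10] = 4776$9558754484
  rot[11] = 776$95587544844
  rot[12] = 76$955875448447
  rot[13] = 6$9558754484477
  rot[14] = $95587544844776
Sorted (with $ < everything):
  sorted[0] = $95587544844776  (last char: '6')
  sorted[1] = 44776$955875448  (last char: '8')
  sorted[2] = 44844776$955875  (last char: '5')
  sorted[3] = 4776$9558754484  (last char: '4')
  sorted[4] = 4844776$9558754  (last char: '4')
  sorted[5] = 544844776$95587  (last char: '7')
  sorted[6] = 5587544844776$9  (last char: '9')
  sorted[7] = 587544844776$95  (last char: '5')
  sorted[8] = 6$9558754484477  (last char: '7')
  sorted[9] = 7544844776$9558  (last char: '8')
  sorted[10] = 76$955875448447  (last char: '7')
  sorted[11] = 776$95587544844  (last char: '4')
  sorted[12] = 844776$95587544  (last char: '4')
  sorted[13] = 87544844776$955  (last char: '5')
  sorted[14] = 95587544844776$  (last char: '$')
Last column: 68544795787445$
Original string S is at sorted index 14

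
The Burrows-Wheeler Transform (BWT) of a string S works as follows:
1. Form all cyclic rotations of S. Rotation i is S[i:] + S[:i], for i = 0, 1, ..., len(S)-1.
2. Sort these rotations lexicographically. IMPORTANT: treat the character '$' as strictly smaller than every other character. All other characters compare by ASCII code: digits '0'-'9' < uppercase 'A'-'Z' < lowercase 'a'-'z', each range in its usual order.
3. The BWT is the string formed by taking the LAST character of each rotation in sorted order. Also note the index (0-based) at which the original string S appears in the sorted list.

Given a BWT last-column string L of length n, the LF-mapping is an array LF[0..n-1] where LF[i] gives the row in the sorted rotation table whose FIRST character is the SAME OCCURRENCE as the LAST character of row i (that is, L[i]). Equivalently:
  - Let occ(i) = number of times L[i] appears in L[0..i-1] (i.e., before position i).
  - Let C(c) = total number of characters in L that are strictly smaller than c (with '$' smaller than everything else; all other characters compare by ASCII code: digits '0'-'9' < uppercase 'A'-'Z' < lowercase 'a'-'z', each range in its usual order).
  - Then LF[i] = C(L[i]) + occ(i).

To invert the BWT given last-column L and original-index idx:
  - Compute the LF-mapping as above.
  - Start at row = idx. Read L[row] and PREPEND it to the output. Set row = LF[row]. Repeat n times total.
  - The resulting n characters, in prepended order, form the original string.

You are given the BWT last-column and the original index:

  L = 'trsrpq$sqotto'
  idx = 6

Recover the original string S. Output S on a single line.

LF mapping: 10 6 8 7 3 4 0 9 5 1 11 12 2
Walk LF starting at row 6, prepending L[row]:
  step 1: row=6, L[6]='$', prepend. Next row=LF[6]=0
  step 2: row=0, L[0]='t', prepend. Next row=LF[0]=10
  step 3: row=10, L[10]='t', prepend. Next row=LF[10]=11
  step 4: row=11, L[11]='t', prepend. Next row=LF[11]=12
  step 5: row=12, L[12]='o', prepend. Next row=LF[12]=2
  step 6: row=2, L[2]='s', prepend. Next row=LF[2]=8
  step 7: row=8, L[8]='q', prepend. Next row=LF[8]=5
  step 8: row=5, L[5]='q', prepend. Next row=LF[5]=4
  step 9: row=4, L[4]='p', prepend. Next row=LF[4]=3
  step 10: row=3, L[3]='r', prepend. Next row=LF[3]=7
  step 11: row=7, L[7]='s', prepend. Next row=LF[7]=9
  step 12: row=9, L[9]='o', prepend. Next row=LF[9]=1
  step 13: row=1, L[1]='r', prepend. Next row=LF[1]=6
Reversed output: rosrpqqsottt$

Answer: rosrpqqsottt$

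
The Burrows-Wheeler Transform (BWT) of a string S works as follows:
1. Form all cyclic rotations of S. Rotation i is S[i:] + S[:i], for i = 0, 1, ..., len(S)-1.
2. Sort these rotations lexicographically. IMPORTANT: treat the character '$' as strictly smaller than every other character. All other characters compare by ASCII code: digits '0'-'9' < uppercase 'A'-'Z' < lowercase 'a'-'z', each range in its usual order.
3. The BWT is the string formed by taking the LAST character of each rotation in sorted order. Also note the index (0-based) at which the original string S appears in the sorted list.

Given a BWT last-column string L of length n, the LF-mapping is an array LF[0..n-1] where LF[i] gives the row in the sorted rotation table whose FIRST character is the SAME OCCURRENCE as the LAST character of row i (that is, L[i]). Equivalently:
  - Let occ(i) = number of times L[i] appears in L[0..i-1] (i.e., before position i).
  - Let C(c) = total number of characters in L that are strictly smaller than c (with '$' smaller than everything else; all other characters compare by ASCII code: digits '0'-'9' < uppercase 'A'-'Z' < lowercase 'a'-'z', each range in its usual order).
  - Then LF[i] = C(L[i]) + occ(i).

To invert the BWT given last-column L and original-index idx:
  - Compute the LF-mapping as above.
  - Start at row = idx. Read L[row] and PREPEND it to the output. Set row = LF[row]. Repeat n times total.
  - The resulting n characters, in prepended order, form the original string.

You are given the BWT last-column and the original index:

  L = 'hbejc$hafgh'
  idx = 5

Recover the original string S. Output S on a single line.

Answer: fhghjcebah$

Derivation:
LF mapping: 7 2 4 10 3 0 8 1 5 6 9
Walk LF starting at row 5, prepending L[row]:
  step 1: row=5, L[5]='$', prepend. Next row=LF[5]=0
  step 2: row=0, L[0]='h', prepend. Next row=LF[0]=7
  step 3: row=7, L[7]='a', prepend. Next row=LF[7]=1
  step 4: row=1, L[1]='b', prepend. Next row=LF[1]=2
  step 5: row=2, L[2]='e', prepend. Next row=LF[2]=4
  step 6: row=4, L[4]='c', prepend. Next row=LF[4]=3
  step 7: row=3, L[3]='j', prepend. Next row=LF[3]=10
  step 8: row=10, L[10]='h', prepend. Next row=LF[10]=9
  step 9: row=9, L[9]='g', prepend. Next row=LF[9]=6
  step 10: row=6, L[6]='h', prepend. Next row=LF[6]=8
  step 11: row=8, L[8]='f', prepend. Next row=LF[8]=5
Reversed output: fhghjcebah$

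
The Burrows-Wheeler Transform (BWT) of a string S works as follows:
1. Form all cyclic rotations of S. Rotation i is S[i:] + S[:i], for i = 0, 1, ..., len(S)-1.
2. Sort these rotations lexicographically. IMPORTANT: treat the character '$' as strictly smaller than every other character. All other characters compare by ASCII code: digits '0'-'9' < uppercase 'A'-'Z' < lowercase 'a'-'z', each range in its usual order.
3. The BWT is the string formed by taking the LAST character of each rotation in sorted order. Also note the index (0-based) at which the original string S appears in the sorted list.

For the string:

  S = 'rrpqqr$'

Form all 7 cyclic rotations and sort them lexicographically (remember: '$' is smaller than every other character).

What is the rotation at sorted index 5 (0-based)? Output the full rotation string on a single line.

Answer: rpqqr$r

Derivation:
All 7 rotations (rotation i = S[i:]+S[:i]):
  rot[0] = rrpqqr$
  rot[1] = rpqqr$r
  rot[2] = pqqr$rr
  rot[3] = qqr$rrp
  rot[4] = qr$rrpq
  rot[5] = r$rrpqq
  rot[6] = $rrpqqr
Sorted (with $ < everything):
  sorted[0] = $rrpqqr
  sorted[1] = pqqr$rr
  sorted[2] = qqr$rrp
  sorted[3] = qr$rrpq
  sorted[4] = r$rrpqq
  sorted[5] = rpqqr$r
  sorted[6] = rrpqqr$
sorted[5] = rpqqr$r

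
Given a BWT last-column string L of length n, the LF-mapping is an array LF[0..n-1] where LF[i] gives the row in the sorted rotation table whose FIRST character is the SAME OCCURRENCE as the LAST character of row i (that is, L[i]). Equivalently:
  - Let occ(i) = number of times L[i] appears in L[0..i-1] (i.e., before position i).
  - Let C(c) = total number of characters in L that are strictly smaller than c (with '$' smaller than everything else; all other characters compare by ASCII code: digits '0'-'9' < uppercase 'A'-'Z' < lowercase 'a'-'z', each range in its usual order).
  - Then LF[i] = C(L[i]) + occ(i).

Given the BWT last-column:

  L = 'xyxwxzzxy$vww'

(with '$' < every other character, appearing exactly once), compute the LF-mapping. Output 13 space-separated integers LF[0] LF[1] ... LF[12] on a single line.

Answer: 5 9 6 2 7 11 12 8 10 0 1 3 4

Derivation:
Char counts: '$':1, 'v':1, 'w':3, 'x':4, 'y':2, 'z':2
C (first-col start): C('$')=0, C('v')=1, C('w')=2, C('x')=5, C('y')=9, C('z')=11
L[0]='x': occ=0, LF[0]=C('x')+0=5+0=5
L[1]='y': occ=0, LF[1]=C('y')+0=9+0=9
L[2]='x': occ=1, LF[2]=C('x')+1=5+1=6
L[3]='w': occ=0, LF[3]=C('w')+0=2+0=2
L[4]='x': occ=2, LF[4]=C('x')+2=5+2=7
L[5]='z': occ=0, LF[5]=C('z')+0=11+0=11
L[6]='z': occ=1, LF[6]=C('z')+1=11+1=12
L[7]='x': occ=3, LF[7]=C('x')+3=5+3=8
L[8]='y': occ=1, LF[8]=C('y')+1=9+1=10
L[9]='$': occ=0, LF[9]=C('$')+0=0+0=0
L[10]='v': occ=0, LF[10]=C('v')+0=1+0=1
L[11]='w': occ=1, LF[11]=C('w')+1=2+1=3
L[12]='w': occ=2, LF[12]=C('w')+2=2+2=4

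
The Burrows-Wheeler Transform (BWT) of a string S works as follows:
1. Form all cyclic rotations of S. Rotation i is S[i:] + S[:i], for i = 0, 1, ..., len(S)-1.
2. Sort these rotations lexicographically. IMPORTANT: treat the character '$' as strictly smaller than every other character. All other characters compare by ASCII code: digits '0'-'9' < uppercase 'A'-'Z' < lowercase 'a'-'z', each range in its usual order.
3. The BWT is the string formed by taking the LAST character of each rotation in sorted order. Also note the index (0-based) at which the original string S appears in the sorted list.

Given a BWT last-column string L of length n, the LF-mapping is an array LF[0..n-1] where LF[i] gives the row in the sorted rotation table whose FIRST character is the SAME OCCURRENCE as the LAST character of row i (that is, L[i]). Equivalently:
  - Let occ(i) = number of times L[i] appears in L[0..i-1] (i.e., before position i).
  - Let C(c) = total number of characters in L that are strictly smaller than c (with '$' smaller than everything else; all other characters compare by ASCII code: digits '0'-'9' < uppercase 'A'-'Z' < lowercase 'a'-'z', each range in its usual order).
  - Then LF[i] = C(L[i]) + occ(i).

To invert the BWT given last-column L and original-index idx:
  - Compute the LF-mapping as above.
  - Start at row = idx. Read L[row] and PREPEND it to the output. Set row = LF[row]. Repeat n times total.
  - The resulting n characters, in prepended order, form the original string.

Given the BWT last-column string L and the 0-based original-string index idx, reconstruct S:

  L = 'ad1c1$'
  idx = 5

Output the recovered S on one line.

LF mapping: 3 5 1 4 2 0
Walk LF starting at row 5, prepending L[row]:
  step 1: row=5, L[5]='$', prepend. Next row=LF[5]=0
  step 2: row=0, L[0]='a', prepend. Next row=LF[0]=3
  step 3: row=3, L[3]='c', prepend. Next row=LF[3]=4
  step 4: row=4, L[4]='1', prepend. Next row=LF[4]=2
  step 5: row=2, L[2]='1', prepend. Next row=LF[2]=1
  step 6: row=1, L[1]='d', prepend. Next row=LF[1]=5
Reversed output: d11ca$

Answer: d11ca$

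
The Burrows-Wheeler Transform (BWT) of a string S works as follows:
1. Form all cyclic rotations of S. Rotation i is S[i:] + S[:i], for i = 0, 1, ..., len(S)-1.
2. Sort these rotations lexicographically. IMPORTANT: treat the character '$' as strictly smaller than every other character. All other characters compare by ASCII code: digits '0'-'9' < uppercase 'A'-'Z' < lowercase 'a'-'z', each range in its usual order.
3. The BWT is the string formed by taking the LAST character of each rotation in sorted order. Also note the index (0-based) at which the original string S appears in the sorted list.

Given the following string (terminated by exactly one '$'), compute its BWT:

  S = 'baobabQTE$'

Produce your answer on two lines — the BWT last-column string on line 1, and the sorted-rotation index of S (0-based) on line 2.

All 10 rotations (rotation i = S[i:]+S[:i]):
  rot[0] = baobabQTE$
  rot[1] = aobabQTE$b
  rot[2] = obabQTE$ba
  rot[3] = babQTE$bao
  rot[4] = abQTE$baob
  rot[5] = bQTE$baoba
  rot[6] = QTE$baobab
  rot[7] = TE$baobabQ
  rot[8] = E$baobabQT
  rot[9] = $baobabQTE
Sorted (with $ < everything):
  sorted[0] = $baobabQTE  (last char: 'E')
  sorted[1] = E$baobabQT  (last char: 'T')
  sorted[2] = QTE$baobab  (last char: 'b')
  sorted[3] = TE$baobabQ  (last char: 'Q')
  sorted[4] = abQTE$baob  (last char: 'b')
  sorted[5] = aobabQTE$b  (last char: 'b')
  sorted[6] = bQTE$baoba  (last char: 'a')
  sorted[7] = babQTE$bao  (last char: 'o')
  sorted[8] = baobabQTE$  (last char: '$')
  sorted[9] = obabQTE$ba  (last char: 'a')
Last column: ETbQbbao$a
Original string S is at sorted index 8

Answer: ETbQbbao$a
8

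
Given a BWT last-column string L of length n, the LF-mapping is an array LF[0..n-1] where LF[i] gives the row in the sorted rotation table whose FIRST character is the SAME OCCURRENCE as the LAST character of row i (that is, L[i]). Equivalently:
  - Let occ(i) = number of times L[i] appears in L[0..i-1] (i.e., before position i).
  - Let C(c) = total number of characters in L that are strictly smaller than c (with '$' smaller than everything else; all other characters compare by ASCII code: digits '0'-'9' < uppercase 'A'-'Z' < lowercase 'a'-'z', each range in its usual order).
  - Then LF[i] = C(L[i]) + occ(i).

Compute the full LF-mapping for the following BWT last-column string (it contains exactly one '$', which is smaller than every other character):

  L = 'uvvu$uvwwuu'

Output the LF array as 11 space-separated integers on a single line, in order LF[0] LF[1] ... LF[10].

Char counts: '$':1, 'u':5, 'v':3, 'w':2
C (first-col start): C('$')=0, C('u')=1, C('v')=6, C('w')=9
L[0]='u': occ=0, LF[0]=C('u')+0=1+0=1
L[1]='v': occ=0, LF[1]=C('v')+0=6+0=6
L[2]='v': occ=1, LF[2]=C('v')+1=6+1=7
L[3]='u': occ=1, LF[3]=C('u')+1=1+1=2
L[4]='$': occ=0, LF[4]=C('$')+0=0+0=0
L[5]='u': occ=2, LF[5]=C('u')+2=1+2=3
L[6]='v': occ=2, LF[6]=C('v')+2=6+2=8
L[7]='w': occ=0, LF[7]=C('w')+0=9+0=9
L[8]='w': occ=1, LF[8]=C('w')+1=9+1=10
L[9]='u': occ=3, LF[9]=C('u')+3=1+3=4
L[10]='u': occ=4, LF[10]=C('u')+4=1+4=5

Answer: 1 6 7 2 0 3 8 9 10 4 5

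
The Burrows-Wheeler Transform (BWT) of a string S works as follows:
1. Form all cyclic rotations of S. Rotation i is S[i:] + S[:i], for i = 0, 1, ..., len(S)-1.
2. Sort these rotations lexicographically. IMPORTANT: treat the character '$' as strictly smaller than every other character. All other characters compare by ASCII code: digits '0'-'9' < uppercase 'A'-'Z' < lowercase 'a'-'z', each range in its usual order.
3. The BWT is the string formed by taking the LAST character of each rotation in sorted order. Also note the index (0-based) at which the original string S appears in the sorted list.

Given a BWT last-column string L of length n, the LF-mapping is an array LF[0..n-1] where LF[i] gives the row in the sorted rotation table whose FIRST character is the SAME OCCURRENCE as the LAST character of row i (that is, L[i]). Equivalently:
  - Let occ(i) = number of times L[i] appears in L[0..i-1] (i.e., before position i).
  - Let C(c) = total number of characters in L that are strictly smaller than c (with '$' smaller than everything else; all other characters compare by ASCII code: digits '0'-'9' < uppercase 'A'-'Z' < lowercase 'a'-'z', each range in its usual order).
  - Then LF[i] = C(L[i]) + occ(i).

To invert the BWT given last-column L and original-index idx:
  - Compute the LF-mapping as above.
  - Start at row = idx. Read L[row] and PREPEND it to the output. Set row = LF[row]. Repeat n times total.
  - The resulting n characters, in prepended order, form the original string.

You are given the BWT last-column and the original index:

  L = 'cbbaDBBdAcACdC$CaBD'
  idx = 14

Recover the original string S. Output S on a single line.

Answer: bADdacDBCaBBdCbACc$

Derivation:
LF mapping: 15 13 14 11 9 3 4 17 1 16 2 6 18 7 0 8 12 5 10
Walk LF starting at row 14, prepending L[row]:
  step 1: row=14, L[14]='$', prepend. Next row=LF[14]=0
  step 2: row=0, L[0]='c', prepend. Next row=LF[0]=15
  step 3: row=15, L[15]='C', prepend. Next row=LF[15]=8
  step 4: row=8, L[8]='A', prepend. Next row=LF[8]=1
  step 5: row=1, L[1]='b', prepend. Next row=LF[1]=13
  step 6: row=13, L[13]='C', prepend. Next row=LF[13]=7
  step 7: row=7, L[7]='d', prepend. Next row=LF[7]=17
  step 8: row=17, L[17]='B', prepend. Next row=LF[17]=5
  step 9: row=5, L[5]='B', prepend. Next row=LF[5]=3
  step 10: row=3, L[3]='a', prepend. Next row=LF[3]=11
  step 11: row=11, L[11]='C', prepend. Next row=LF[11]=6
  step 12: row=6, L[6]='B', prepend. Next row=LF[6]=4
  step 13: row=4, L[4]='D', prepend. Next row=LF[4]=9
  step 14: row=9, L[9]='c', prepend. Next row=LF[9]=16
  step 15: row=16, L[16]='a', prepend. Next row=LF[16]=12
  step 16: row=12, L[12]='d', prepend. Next row=LF[12]=18
  step 17: row=18, L[18]='D', prepend. Next row=LF[18]=10
  step 18: row=10, L[10]='A', prepend. Next row=LF[10]=2
  step 19: row=2, L[2]='b', prepend. Next row=LF[2]=14
Reversed output: bADdacDBCaBBdCbACc$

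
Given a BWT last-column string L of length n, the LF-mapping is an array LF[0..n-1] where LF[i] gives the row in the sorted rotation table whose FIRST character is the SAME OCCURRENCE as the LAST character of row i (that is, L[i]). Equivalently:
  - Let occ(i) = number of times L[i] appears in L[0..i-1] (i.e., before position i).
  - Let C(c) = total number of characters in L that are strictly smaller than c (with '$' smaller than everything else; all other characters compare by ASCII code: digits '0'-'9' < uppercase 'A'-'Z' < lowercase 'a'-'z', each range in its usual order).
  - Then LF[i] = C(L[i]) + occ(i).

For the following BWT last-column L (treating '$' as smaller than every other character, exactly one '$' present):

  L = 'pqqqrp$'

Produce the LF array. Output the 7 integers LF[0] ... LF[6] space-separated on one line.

Answer: 1 3 4 5 6 2 0

Derivation:
Char counts: '$':1, 'p':2, 'q':3, 'r':1
C (first-col start): C('$')=0, C('p')=1, C('q')=3, C('r')=6
L[0]='p': occ=0, LF[0]=C('p')+0=1+0=1
L[1]='q': occ=0, LF[1]=C('q')+0=3+0=3
L[2]='q': occ=1, LF[2]=C('q')+1=3+1=4
L[3]='q': occ=2, LF[3]=C('q')+2=3+2=5
L[4]='r': occ=0, LF[4]=C('r')+0=6+0=6
L[5]='p': occ=1, LF[5]=C('p')+1=1+1=2
L[6]='$': occ=0, LF[6]=C('$')+0=0+0=0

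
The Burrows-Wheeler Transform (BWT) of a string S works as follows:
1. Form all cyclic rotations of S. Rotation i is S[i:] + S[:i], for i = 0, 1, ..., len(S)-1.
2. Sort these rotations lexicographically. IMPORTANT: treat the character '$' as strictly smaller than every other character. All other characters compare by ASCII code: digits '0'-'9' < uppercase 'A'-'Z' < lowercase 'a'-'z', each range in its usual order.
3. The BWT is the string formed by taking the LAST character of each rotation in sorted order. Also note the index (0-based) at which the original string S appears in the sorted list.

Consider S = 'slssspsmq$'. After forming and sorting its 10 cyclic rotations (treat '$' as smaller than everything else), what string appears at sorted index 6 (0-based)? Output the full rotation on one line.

All 10 rotations (rotation i = S[i:]+S[:i]):
  rot[0] = slssspsmq$
  rot[1] = lssspsmq$s
  rot[2] = ssspsmq$sl
  rot[3] = sspsmq$sls
  rot[4] = spsmq$slss
  rot[5] = psmq$slsss
  rot[6] = smq$slsssp
  rot[7] = mq$slsssps
  rot[8] = q$slssspsm
  rot[9] = $slssspsmq
Sorted (with $ < everything):
  sorted[0] = $slssspsmq
  sorted[1] = lssspsmq$s
  sorted[2] = mq$slsssps
  sorted[3] = psmq$slsss
  sorted[4] = q$slssspsm
  sorted[5] = slssspsmq$
  sorted[6] = smq$slsssp
  sorted[7] = spsmq$slss
  sorted[8] = sspsmq$sls
  sorted[9] = ssspsmq$sl
sorted[6] = smq$slsssp

Answer: smq$slsssp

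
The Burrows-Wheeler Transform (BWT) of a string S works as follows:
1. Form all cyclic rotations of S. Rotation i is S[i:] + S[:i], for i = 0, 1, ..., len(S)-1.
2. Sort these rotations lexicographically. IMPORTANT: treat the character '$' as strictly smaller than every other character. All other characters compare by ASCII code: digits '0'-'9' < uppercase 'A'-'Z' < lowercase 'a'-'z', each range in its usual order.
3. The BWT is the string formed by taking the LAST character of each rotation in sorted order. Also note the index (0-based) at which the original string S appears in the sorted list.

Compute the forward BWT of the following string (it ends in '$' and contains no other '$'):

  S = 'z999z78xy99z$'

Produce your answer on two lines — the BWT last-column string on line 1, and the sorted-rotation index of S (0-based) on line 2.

All 13 rotations (rotation i = S[i:]+S[:i]):
  rot[0] = z999z78xy99z$
  rot[1] = 999z78xy99z$z
  rot[2] = 99z78xy99z$z9
  rot[3] = 9z78xy99z$z99
  rot[4] = z78xy99z$z999
  rot[5] = 78xy99z$z999z
  rot[6] = 8xy99z$z999z7
  rot[7] = xy99z$z999z78
  rot[8] = y99z$z999z78x
  rot[9] = 99z$z999z78xy
  rot[10] = 9z$z999z78xy9
  rot[11] = z$z999z78xy99
  rot[12] = $z999z78xy99z
Sorted (with $ < everything):
  sorted[0] = $z999z78xy99z  (last char: 'z')
  sorted[1] = 78xy99z$z999z  (last char: 'z')
  sorted[2] = 8xy99z$z999z7  (last char: '7')
  sorted[3] = 999z78xy99z$z  (last char: 'z')
  sorted[4] = 99z$z999z78xy  (last char: 'y')
  sorted[5] = 99z78xy99z$z9  (last char: '9')
  sorted[6] = 9z$z999z78xy9  (last char: '9')
  sorted[7] = 9z78xy99z$z99  (last char: '9')
  sorted[8] = xy99z$z999z78  (last char: '8')
  sorted[9] = y99z$z999z78x  (last char: 'x')
  sorted[10] = z$z999z78xy99  (last char: '9')
  sorted[11] = z78xy99z$z999  (last char: '9')
  sorted[12] = z999z78xy99z$  (last char: '$')
Last column: zz7zy9998x99$
Original string S is at sorted index 12

Answer: zz7zy9998x99$
12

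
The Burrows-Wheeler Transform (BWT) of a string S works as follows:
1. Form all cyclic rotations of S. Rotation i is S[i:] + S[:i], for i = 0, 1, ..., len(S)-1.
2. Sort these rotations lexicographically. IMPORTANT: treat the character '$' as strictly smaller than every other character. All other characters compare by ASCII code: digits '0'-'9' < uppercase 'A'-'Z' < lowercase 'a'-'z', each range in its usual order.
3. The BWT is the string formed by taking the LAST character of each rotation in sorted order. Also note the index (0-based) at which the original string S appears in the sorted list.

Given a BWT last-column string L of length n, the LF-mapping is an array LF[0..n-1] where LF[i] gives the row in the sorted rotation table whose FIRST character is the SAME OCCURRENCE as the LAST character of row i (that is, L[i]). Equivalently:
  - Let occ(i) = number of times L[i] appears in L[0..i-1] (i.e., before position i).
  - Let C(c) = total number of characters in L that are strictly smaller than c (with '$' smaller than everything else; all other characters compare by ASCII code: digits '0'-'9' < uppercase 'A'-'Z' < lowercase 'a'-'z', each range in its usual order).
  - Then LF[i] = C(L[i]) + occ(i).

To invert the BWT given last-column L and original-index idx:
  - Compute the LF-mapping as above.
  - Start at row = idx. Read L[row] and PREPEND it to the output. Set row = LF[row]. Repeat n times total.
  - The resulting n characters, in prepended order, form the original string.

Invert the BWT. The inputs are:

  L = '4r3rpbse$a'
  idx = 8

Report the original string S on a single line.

LF mapping: 2 7 1 8 6 4 9 5 0 3
Walk LF starting at row 8, prepending L[row]:
  step 1: row=8, L[8]='$', prepend. Next row=LF[8]=0
  step 2: row=0, L[0]='4', prepend. Next row=LF[0]=2
  step 3: row=2, L[2]='3', prepend. Next row=LF[2]=1
  step 4: row=1, L[1]='r', prepend. Next row=LF[1]=7
  step 5: row=7, L[7]='e', prepend. Next row=LF[7]=5
  step 6: row=5, L[5]='b', prepend. Next row=LF[5]=4
  step 7: row=4, L[4]='p', prepend. Next row=LF[4]=6
  step 8: row=6, L[6]='s', prepend. Next row=LF[6]=9
  step 9: row=9, L[9]='a', prepend. Next row=LF[9]=3
  step 10: row=3, L[3]='r', prepend. Next row=LF[3]=8
Reversed output: raspber34$

Answer: raspber34$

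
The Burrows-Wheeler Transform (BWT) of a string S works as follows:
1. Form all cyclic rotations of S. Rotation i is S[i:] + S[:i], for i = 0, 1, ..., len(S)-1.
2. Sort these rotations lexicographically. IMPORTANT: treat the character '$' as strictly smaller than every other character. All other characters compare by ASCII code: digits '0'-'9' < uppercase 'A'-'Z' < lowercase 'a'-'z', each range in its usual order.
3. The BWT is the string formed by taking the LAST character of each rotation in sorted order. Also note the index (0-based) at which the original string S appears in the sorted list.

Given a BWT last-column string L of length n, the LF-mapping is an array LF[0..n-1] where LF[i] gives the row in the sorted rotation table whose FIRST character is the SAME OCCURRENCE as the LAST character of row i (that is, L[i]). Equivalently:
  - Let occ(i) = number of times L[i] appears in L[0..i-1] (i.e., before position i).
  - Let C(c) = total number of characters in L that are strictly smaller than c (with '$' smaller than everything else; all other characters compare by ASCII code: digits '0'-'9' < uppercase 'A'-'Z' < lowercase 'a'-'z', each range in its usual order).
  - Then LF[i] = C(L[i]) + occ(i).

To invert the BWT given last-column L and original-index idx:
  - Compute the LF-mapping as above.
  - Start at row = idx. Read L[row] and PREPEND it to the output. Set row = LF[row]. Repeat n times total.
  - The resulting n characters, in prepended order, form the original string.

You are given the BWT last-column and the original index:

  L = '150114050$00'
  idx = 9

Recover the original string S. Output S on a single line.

Answer: 40510105001$

Derivation:
LF mapping: 6 10 1 7 8 9 2 11 3 0 4 5
Walk LF starting at row 9, prepending L[row]:
  step 1: row=9, L[9]='$', prepend. Next row=LF[9]=0
  step 2: row=0, L[0]='1', prepend. Next row=LF[0]=6
  step 3: row=6, L[6]='0', prepend. Next row=LF[6]=2
  step 4: row=2, L[2]='0', prepend. Next row=LF[2]=1
  step 5: row=1, L[1]='5', prepend. Next row=LF[1]=10
  step 6: row=10, L[10]='0', prepend. Next row=LF[10]=4
  step 7: row=4, L[4]='1', prepend. Next row=LF[4]=8
  step 8: row=8, L[8]='0', prepend. Next row=LF[8]=3
  step 9: row=3, L[3]='1', prepend. Next row=LF[3]=7
  step 10: row=7, L[7]='5', prepend. Next row=LF[7]=11
  step 11: row=11, L[11]='0', prepend. Next row=LF[11]=5
  step 12: row=5, L[5]='4', prepend. Next row=LF[5]=9
Reversed output: 40510105001$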